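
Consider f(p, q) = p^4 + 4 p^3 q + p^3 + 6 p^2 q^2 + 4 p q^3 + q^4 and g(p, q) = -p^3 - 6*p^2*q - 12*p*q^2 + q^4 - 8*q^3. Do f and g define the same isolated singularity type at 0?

Yes.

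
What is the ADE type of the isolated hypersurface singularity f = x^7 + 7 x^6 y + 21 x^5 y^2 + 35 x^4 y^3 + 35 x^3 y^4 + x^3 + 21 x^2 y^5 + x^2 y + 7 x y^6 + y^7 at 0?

D_8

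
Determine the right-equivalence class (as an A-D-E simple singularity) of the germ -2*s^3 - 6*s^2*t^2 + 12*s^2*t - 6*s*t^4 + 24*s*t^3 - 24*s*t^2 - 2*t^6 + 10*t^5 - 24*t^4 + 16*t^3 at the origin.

E_{8}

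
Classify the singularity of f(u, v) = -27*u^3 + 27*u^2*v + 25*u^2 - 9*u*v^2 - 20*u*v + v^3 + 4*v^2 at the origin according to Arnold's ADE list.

The Hessian of f at 0 is [[50, -20], [-20, 8]] with rank 1, so corank 1. A Groebner basis of the Jacobian ideal J(f) in C{u,v} is {v^2, u - 2*v/5}; counting standard monomials gives mu = 2. Corank 1: A-series; mu = 2 gives A_2.

A_{2}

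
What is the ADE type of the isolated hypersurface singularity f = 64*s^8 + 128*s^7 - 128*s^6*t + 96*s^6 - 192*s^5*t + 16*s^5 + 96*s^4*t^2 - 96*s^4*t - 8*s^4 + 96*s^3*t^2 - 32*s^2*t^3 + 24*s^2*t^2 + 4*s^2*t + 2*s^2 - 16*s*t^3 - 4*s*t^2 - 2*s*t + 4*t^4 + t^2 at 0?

The Hessian of f at 0 has rank 2. Corank 0: nondegenerate Morse point, so A_1.

A_1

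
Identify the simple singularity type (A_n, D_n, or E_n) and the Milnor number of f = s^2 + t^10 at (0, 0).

Type A_{9}, Milnor number mu = 9.

The Hessian of f at 0 is [[2, 0], [0, 0]] with rank 1, so corank 1. A Groebner basis of the Jacobian ideal J(f) in C{s,t} is {t^9, s}; counting standard monomials gives mu = 9. Corank 1: A-series; mu = 9 gives A_9.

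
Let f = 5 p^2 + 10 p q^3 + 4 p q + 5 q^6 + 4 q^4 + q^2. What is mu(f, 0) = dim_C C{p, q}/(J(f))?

1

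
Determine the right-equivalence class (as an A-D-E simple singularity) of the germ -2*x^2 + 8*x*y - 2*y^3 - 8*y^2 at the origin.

A_{2}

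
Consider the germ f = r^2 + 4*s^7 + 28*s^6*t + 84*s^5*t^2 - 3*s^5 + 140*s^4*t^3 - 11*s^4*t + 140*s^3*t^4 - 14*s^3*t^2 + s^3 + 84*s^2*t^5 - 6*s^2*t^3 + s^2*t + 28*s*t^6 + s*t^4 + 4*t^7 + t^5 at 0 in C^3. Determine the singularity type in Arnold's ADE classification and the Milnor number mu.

The Hessian of f at 0 has rank 1. Corank 2; j^3 = s^2*(s + t) has shape L^2 M (L != M), so D-series; mu = 6 gives D_6.

Type D_{6}, Milnor number mu = 6.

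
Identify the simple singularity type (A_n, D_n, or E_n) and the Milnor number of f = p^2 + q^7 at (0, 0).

The Hessian of f at 0 has rank 1. Corank 1: A-series; mu = 6 gives A_6.

Type A_{6}, Milnor number mu = 6.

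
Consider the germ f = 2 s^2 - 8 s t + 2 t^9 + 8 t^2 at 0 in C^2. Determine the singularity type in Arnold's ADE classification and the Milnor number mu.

The Hessian of f at 0 has rank 1. Corank 1: A-series; mu = 8 gives A_8.

Type A8, Milnor number mu = 8.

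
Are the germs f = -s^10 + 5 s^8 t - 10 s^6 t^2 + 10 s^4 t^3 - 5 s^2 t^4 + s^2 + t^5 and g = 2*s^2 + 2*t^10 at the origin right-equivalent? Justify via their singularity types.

No.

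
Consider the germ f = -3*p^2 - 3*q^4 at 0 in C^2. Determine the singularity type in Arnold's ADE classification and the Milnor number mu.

Type A_{3}, Milnor number mu = 3.

The Hessian of f at 0 has rank 1. Corank 1: A-series; mu = 3 gives A_3.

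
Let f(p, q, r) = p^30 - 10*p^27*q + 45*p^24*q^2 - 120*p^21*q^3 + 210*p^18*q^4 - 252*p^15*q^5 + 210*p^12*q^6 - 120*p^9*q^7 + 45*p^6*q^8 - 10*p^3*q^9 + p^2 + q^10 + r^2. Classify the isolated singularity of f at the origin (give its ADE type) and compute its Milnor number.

Type A_{9}, Milnor number mu = 9.

The Hessian of f at 0 has rank 2. Corank 1: A-series; mu = 9 gives A_9.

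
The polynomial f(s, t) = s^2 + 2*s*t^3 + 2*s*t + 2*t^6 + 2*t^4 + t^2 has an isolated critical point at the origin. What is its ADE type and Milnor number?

Type A_5, Milnor number mu = 5.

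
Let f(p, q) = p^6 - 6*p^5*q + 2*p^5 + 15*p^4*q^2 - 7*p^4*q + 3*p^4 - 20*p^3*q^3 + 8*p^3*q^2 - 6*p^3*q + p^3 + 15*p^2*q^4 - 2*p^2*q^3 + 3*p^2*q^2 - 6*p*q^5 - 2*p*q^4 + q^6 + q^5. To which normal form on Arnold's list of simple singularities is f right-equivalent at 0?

E8

The Hessian of f at 0 has rank 0. Corank 2; j^3 = p^3 is a perfect cube, so E-series; the 5-jet and mu = 8 give E_8.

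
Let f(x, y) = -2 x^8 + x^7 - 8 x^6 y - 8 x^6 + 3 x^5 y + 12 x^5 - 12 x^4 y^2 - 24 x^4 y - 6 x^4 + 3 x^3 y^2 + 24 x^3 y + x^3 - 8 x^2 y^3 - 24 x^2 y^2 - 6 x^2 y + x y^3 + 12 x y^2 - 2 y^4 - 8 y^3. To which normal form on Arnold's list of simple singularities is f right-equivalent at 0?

E_{7}

The Hessian of f at 0 has rank 0. Corank 2; j^3 = (x - 2*y)^3 is a perfect cube, so E-series; the 4-jet and mu = 7 give E_7.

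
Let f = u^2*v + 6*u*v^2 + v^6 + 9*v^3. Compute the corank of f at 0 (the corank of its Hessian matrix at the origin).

2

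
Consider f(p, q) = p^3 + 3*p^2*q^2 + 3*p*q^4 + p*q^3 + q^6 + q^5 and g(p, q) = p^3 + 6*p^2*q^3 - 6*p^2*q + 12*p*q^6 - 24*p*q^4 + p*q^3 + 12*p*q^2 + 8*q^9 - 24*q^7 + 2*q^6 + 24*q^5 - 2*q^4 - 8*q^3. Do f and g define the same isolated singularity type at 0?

The Hessian of f at 0 has rank 0. Corank 2; j^3 = p^3 is a perfect cube, so E-series; the 4-jet and mu = 7 give E_7. The Hessian of g at 0 has rank 0. Corank 2; j^3 = (p - 2*q)^3 is a perfect cube, so E-series; the 4-jet and mu = 7 give E_7. Both have type E_7, hence right-equivalent.

Yes.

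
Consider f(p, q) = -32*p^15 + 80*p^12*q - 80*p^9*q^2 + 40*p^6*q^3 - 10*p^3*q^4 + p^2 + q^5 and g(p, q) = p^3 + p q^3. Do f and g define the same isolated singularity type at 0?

The Hessian of f at 0 has rank 1. Corank 1: A-series; mu = 4 gives A_4. The Hessian of g at 0 has rank 0. Corank 2; j^3 = p^3 is a perfect cube, so E-series; the 4-jet and mu = 7 give E_7. f is A_4 but g is E_7, hence not right-equivalent.

No.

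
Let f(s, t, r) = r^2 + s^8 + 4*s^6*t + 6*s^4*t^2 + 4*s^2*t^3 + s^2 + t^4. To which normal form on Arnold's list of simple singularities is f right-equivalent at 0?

A_{3}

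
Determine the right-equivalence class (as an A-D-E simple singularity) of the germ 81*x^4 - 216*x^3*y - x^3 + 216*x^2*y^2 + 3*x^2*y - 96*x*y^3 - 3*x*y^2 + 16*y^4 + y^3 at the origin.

E6

The Hessian of f at 0 has rank 0. Corank 2; j^3 = -(x - y)^3 is a perfect cube, so E-series; the 4-jet and mu = 6 give E_6.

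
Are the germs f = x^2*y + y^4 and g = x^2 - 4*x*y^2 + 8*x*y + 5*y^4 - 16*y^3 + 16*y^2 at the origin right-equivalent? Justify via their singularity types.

No.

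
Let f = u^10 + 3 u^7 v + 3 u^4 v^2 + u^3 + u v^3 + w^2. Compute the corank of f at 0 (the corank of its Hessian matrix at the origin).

2

Hessian at 0 has rank 1.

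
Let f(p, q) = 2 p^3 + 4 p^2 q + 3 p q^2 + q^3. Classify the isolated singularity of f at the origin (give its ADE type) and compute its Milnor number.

Type D_4, Milnor number mu = 4.

The Hessian of f at 0 has rank 0. Corank 2; j^3 = (p + q)*(2*p^2 + 2*p*q + q^2) splits into three distinct lines over C (the quadratic factor has nonzero discriminant), so D_4.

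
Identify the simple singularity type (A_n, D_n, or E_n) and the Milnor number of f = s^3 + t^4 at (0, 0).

Type E_{6}, Milnor number mu = 6.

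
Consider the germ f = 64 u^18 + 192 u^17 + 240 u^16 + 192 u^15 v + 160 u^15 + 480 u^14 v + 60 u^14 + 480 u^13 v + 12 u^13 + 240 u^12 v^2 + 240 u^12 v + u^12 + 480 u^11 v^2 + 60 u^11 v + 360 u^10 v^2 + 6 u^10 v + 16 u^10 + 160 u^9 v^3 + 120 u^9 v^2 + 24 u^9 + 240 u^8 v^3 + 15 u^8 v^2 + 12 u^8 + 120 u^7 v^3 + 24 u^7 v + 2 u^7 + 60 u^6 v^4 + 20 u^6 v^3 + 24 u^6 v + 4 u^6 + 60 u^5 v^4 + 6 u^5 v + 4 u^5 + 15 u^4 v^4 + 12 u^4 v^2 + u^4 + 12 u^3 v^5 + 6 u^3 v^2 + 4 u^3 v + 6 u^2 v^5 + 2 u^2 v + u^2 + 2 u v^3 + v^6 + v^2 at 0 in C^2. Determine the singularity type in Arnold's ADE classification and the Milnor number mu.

Type A_1, Milnor number mu = 1.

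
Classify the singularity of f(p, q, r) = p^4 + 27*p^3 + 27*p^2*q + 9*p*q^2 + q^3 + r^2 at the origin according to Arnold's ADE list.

E_6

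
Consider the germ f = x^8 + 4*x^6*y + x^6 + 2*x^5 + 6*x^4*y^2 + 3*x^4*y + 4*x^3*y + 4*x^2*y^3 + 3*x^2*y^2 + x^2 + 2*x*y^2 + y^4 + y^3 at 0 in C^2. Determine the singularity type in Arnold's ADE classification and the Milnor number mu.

Type A2, Milnor number mu = 2.

The Hessian of f at 0 is [[2, 0], [0, 0]] with rank 1, so corank 1. A Groebner basis of the Jacobian ideal J(f) in C{x,y} is {y^2, x}; counting standard monomials gives mu = 2. Corank 1: A-series; mu = 2 gives A_2.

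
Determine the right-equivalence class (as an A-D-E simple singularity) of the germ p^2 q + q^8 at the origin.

D_{9}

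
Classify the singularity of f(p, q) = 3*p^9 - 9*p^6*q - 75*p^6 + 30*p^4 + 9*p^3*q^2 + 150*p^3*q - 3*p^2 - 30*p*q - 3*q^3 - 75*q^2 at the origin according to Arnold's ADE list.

The Hessian of f at 0 has rank 1. Corank 1: A-series; mu = 2 gives A_2.

A_{2}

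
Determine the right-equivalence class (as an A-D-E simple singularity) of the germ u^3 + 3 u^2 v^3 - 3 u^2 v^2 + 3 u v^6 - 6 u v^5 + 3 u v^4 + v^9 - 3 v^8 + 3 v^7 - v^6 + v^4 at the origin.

The Hessian of f at 0 has rank 0. Corank 2; j^3 = u^3 is a perfect cube, so E-series; the 4-jet and mu = 6 give E_6.

E_6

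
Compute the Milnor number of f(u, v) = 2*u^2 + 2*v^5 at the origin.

The Hessian of f at 0 is [[4, 0], [0, 0]] with rank 1, so corank 1. A Groebner basis of the Jacobian ideal J(f) in C{u,v} is {v^4, u}; counting standard monomials gives mu = 4. Corank 1: A-series; mu = 4 gives A_4.

4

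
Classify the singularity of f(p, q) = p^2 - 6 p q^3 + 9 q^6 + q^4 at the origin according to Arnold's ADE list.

A3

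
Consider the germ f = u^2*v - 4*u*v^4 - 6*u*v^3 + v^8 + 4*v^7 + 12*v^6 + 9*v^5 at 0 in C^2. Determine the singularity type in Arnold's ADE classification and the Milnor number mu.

Type D9, Milnor number mu = 9.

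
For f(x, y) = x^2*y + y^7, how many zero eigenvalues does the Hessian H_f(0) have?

Hessian at 0 has rank 0.

2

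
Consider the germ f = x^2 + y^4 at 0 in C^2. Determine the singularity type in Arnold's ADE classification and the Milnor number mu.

The Hessian of f at 0 has rank 1. Corank 1: A-series; mu = 3 gives A_3.

Type A3, Milnor number mu = 3.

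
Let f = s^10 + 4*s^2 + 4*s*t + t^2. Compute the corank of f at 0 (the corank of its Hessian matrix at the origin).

1

Hessian at 0 has rank 1.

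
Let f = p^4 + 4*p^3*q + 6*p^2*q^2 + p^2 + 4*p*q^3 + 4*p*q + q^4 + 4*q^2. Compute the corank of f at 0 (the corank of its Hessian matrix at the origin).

1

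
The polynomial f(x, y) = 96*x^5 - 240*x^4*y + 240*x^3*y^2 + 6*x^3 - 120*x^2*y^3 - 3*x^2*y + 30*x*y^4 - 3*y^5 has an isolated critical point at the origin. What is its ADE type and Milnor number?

Type D_{6}, Milnor number mu = 6.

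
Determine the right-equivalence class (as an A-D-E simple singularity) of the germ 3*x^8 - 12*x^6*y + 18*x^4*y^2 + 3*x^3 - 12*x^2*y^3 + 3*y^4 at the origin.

E_6

The Hessian of f at 0 is [[0, 0], [0, 0]] with rank 0, so corank 2. A Groebner basis of the Jacobian ideal J(f) in C{x,y} is {y^3, x^2}; counting standard monomials gives mu = 6. Corank 2; j^3 = 3*x^3 is a perfect cube, so E-series; the 4-jet and mu = 6 give E_6.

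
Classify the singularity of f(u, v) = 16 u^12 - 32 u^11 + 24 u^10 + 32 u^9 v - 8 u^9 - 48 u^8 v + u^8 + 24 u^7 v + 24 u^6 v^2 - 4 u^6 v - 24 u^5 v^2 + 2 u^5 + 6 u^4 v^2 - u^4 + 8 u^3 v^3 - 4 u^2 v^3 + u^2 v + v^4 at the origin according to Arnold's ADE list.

D_5

The Hessian of f at 0 has rank 0. Corank 2; j^3 = u^2*v has shape L^2 M (L != M), so D-series; mu = 5 gives D_5.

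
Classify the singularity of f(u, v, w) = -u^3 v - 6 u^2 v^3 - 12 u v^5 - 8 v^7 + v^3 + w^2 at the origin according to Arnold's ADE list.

E_7

The Hessian of f at 0 has rank 1. Corank 2; j^3 = v^3 is a perfect cube, so E-series; the 4-jet and mu = 7 give E_7.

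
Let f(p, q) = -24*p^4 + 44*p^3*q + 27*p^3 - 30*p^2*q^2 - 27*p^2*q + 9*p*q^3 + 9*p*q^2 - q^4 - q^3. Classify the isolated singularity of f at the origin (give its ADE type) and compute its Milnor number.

Type E7, Milnor number mu = 7.

The Hessian of f at 0 is [[0, 0], [0, 0]] with rank 0, so corank 2. A Groebner basis of the Jacobian ideal J(f) in C{p,q} is {19683*p^2/4 - 6561*p*q/2 + q^4 + 27*q^3/4 + 2187*q^2/4, p^3 - 135*p^2/4 + 45*p*q/2 - q^3/12 - 15*q^2/4, p^2*q - 243*p^2/4 + 81*p*q/2 - 7*q^3/36 - 27*q^2/4, -81*p^2 + p*q^2 + 54*p*q - 4*q^3/9 - 9*q^2}; counting standard monomials gives mu = 7. Corank 2; j^3 = (3*p - q)^3 is a perfect cube, so E-series; the 4-jet and mu = 7 give E_7.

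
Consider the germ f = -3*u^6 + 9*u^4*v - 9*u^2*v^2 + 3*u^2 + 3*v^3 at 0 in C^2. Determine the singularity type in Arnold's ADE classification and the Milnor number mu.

Type A_{2}, Milnor number mu = 2.

The Hessian of f at 0 is [[6, 0], [0, 0]] with rank 1, so corank 1. A Groebner basis of the Jacobian ideal J(f) in C{u,v} is {v^2, u}; counting standard monomials gives mu = 2. Corank 1: A-series; mu = 2 gives A_2.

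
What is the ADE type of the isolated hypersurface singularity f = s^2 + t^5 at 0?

A_4

The Hessian of f at 0 is [[2, 0], [0, 0]] with rank 1, so corank 1. A Groebner basis of the Jacobian ideal J(f) in C{s,t} is {t^4, s}; counting standard monomials gives mu = 4. Corank 1: A-series; mu = 4 gives A_4.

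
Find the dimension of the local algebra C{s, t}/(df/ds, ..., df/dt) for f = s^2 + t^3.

2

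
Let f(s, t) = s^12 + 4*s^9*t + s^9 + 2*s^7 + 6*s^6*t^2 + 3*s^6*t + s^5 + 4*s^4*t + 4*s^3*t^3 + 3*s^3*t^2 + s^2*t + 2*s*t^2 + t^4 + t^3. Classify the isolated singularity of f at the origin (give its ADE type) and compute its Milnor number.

Type D_5, Milnor number mu = 5.

The Hessian of f at 0 has rank 0. Corank 2; j^3 = t*(s + t)^2 has shape L^2 M (L != M), so D-series; mu = 5 gives D_5.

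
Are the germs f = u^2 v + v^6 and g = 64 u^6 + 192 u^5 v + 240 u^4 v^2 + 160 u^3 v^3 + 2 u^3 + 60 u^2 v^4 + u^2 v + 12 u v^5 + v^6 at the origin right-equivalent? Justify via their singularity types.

The Hessian of f at 0 is [[0, 0], [0, 0]] with rank 0, so corank 2. A Groebner basis of the Jacobian ideal J(f) in C{u,v} is {u^2/6 + v^5, u^3, u*v}; counting standard monomials gives mu = 7. Corank 2; j^3 = u^2*v has shape L^2 M (L != M), so D-series; mu = 7 gives D_7. The Hessian of g at 0 is [[0, 0], [0, 0]] with rank 0, so corank 2. A Groebner basis of the Jacobian ideal J(g) in C{u,v} is {-u*v/12 + v^5, u*v^2, u^2 + u*v/2}; counting standard monomials gives mu = 7. Corank 2; j^3 = u^2*(2*u + v) has shape L^2 M (L != M), so D-series; mu = 7 gives D_7. Both have type D_7, hence right-equivalent.

Yes.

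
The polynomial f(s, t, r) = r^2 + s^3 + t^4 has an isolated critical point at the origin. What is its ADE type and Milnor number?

The Hessian of f at 0 has rank 1. Corank 2; j^3 = s^3 is a perfect cube, so E-series; the 4-jet and mu = 6 give E_6.

Type E_6, Milnor number mu = 6.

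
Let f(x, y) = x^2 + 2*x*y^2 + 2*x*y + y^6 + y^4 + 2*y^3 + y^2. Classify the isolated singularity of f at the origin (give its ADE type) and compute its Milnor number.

Type A5, Milnor number mu = 5.

The Hessian of f at 0 is [[2, 2], [2, 2]] with rank 1, so corank 1. A Groebner basis of the Jacobian ideal J(f) in C{x,y} is {x^3 + 3*x^2 + 5*x*y - 2*x - 2*y, x^2*y - 2*x^2 - 3*x*y + x + y, x + y^2 + y}; counting standard monomials gives mu = 5. Corank 1: A-series; mu = 5 gives A_5.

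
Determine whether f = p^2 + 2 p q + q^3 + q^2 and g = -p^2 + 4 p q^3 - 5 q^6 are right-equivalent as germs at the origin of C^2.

No.

The Hessian of f at 0 has rank 1. Corank 1: A-series; mu = 2 gives A_2. The Hessian of g at 0 has rank 1. Corank 1: A-series; mu = 5 gives A_5. f is A_2 but g is A_5, hence not right-equivalent.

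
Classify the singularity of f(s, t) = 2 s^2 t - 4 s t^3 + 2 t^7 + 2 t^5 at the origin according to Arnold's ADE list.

D_{8}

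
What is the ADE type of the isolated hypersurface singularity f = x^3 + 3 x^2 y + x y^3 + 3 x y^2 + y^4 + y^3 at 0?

The Hessian of f at 0 has rank 0. Corank 2; j^3 = (x + y)^3 is a perfect cube, so E-series; the 4-jet and mu = 7 give E_7.

E_7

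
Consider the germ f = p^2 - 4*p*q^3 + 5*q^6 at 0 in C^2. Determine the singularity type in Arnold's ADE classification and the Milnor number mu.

Type A5, Milnor number mu = 5.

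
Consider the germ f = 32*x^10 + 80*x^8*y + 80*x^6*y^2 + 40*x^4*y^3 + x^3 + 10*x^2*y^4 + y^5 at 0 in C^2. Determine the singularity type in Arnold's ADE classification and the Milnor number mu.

Type E_8, Milnor number mu = 8.

The Hessian of f at 0 has rank 0. Corank 2; j^3 = x^3 is a perfect cube, so E-series; the 5-jet and mu = 8 give E_8.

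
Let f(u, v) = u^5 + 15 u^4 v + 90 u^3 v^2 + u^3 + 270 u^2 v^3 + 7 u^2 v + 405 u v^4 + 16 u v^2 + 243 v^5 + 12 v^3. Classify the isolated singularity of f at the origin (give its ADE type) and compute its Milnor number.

Type D_{6}, Milnor number mu = 6.

The Hessian of f at 0 has rank 0. Corank 2; j^3 = (u + 2*v)^2*(u + 3*v) has shape L^2 M (L != M), so D-series; mu = 6 gives D_6.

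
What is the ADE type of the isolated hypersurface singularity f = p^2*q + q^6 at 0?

The Hessian of f at 0 is [[0, 0], [0, 0]] with rank 0, so corank 2. A Groebner basis of the Jacobian ideal J(f) in C{p,q} is {p^2/6 + q^5, p^3, p*q}; counting standard monomials gives mu = 7. Corank 2; j^3 = p^2*q has shape L^2 M (L != M), so D-series; mu = 7 gives D_7.

D7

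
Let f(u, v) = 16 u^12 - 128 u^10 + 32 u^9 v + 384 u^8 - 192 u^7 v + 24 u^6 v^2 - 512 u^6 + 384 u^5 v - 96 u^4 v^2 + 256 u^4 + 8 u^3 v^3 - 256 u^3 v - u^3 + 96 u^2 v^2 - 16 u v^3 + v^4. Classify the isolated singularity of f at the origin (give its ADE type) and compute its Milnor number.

The Hessian of f at 0 is [[0, 0], [0, 0]] with rank 0, so corank 2. A Groebner basis of the Jacobian ideal J(f) in C{u,v} is {v^4, u*v^2 - v^3/12, u^2}; counting standard monomials gives mu = 6. Corank 2; j^3 = -u^3 is a perfect cube, so E-series; the 4-jet and mu = 6 give E_6.

Type E6, Milnor number mu = 6.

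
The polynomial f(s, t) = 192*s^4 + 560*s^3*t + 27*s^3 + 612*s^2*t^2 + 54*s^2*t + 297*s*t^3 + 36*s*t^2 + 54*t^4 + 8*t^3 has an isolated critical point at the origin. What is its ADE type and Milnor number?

Type E_{7}, Milnor number mu = 7.

The Hessian of f at 0 is [[0, 0], [0, 0]] with rank 0, so corank 2. A Groebner basis of the Jacobian ideal J(f) in C{s,t} is {19683*s^2/16 + 6561*s*t/4 + t^4 + 27*t^3/16 + 2187*t^2/4, s^3 + 459*s^2/8 + 153*s*t/2 + 3*t^3/8 + 51*t^2/2, s^2*t - 891*s^2/16 - 297*s*t/4 - 25*t^3/48 - 99*t^2/4, 81*s^2/2 + s*t^2 + 54*s*t + 13*t^3/18 + 18*t^2}; counting standard monomials gives mu = 7. Corank 2; j^3 = (3*s + 2*t)^3 is a perfect cube, so E-series; the 4-jet and mu = 7 give E_7.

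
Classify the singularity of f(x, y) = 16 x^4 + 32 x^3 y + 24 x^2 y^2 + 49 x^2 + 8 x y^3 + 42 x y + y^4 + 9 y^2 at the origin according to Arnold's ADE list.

A3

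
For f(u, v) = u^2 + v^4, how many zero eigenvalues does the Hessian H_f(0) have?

Hessian at 0 has rank 1.

1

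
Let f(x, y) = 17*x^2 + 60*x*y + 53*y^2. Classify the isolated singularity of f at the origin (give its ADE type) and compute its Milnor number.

Type A_1, Milnor number mu = 1.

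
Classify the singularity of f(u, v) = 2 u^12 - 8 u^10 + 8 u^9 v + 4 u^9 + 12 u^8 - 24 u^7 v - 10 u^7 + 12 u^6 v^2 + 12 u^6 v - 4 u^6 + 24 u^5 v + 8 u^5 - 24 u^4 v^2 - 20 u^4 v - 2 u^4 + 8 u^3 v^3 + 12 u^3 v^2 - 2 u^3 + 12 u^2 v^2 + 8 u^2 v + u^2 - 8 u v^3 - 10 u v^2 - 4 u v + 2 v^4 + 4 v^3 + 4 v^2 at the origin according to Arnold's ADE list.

A3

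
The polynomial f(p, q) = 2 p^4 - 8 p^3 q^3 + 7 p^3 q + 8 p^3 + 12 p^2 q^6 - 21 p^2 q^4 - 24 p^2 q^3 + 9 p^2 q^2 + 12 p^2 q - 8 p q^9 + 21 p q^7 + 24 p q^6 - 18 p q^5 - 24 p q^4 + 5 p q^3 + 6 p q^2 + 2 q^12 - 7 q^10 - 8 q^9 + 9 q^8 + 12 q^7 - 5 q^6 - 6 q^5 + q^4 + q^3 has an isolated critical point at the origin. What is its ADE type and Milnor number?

Type E_{7}, Milnor number mu = 7.

The Hessian of f at 0 is [[0, 0], [0, 0]] with rank 0, so corank 2. A Groebner basis of the Jacobian ideal J(f) in C{p,q} is {768*p^2 + 768*p*q + q^4 + 8*q^3 + 192*q^2, p^3 + 36*p^2 + 36*p*q + q^3/2 + 9*q^2, p^2*q - 40*p^2 - 40*p*q - 2*q^3/3 - 10*q^2, 32*p^2 + p*q^2 + 32*p*q + 5*q^3/6 + 8*q^2}; counting standard monomials gives mu = 7. Corank 2; j^3 = (2*p + q)^3 is a perfect cube, so E-series; the 4-jet and mu = 7 give E_7.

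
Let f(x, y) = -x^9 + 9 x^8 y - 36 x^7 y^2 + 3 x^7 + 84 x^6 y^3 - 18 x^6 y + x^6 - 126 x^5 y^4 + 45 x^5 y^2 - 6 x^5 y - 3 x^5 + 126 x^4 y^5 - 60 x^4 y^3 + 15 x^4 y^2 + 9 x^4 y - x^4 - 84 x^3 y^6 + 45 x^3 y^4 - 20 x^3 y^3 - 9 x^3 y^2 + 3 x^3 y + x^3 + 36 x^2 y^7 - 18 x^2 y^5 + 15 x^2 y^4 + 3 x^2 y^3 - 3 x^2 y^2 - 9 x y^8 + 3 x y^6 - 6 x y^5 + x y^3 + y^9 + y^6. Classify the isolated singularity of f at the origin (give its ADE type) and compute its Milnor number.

The Hessian of f at 0 is [[0, 0], [0, 0]] with rank 0, so corank 2. A Groebner basis of the Jacobian ideal J(f) in C{x,y} is {3*x^2 + y^4 + y^3, x^3, x^2*y - x^2 - y^3/3, -2*x^2 + x*y^2 - 2*y^3/3}; counting standard monomials gives mu = 7. Corank 2; j^3 = x^3 is a perfect cube, so E-series; the 4-jet and mu = 7 give E_7.

Type E7, Milnor number mu = 7.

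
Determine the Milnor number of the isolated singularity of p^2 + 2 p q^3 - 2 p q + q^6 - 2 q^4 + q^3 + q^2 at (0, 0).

2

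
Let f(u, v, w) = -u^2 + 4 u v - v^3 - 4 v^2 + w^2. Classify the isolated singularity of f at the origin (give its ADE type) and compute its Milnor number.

Type A2, Milnor number mu = 2.

The Hessian of f at 0 is [[-2, 4, 0], [4, -8, 0], [0, 0, 2]] with rank 2, so corank 1. A Groebner basis of the Jacobian ideal J(f) in C{u,v,w} is {v^2, u - 2*v, w}; counting standard monomials gives mu = 2. Corank 1: A-series; mu = 2 gives A_2.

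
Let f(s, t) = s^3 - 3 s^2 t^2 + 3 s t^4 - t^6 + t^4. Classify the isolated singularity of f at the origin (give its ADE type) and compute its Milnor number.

Type E_6, Milnor number mu = 6.

The Hessian of f at 0 is [[0, 0], [0, 0]] with rank 0, so corank 2. A Groebner basis of the Jacobian ideal J(f) in C{s,t} is {s^3, s^2*t, -s^2/2 + s*t^2, t^3}; counting standard monomials gives mu = 6. Corank 2; j^3 = s^3 is a perfect cube, so E-series; the 4-jet and mu = 6 give E_6.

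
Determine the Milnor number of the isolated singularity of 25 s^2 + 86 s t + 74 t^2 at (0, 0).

The Hessian of f at 0 has rank 2. Corank 0: nondegenerate Morse point, so A_1.

1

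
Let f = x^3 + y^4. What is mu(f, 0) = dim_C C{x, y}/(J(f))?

The Hessian of f at 0 has rank 0. Corank 2; j^3 = x^3 is a perfect cube, so E-series; the 4-jet and mu = 6 give E_6.

6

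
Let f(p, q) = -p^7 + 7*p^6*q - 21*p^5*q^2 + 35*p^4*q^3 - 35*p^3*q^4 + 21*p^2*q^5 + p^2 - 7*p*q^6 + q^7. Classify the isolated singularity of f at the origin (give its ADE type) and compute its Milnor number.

Type A_6, Milnor number mu = 6.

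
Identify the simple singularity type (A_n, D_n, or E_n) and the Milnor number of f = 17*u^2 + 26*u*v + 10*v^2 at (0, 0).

Type A1, Milnor number mu = 1.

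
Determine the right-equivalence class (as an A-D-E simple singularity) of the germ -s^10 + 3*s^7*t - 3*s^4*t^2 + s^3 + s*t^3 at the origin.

E_{7}

The Hessian of f at 0 is [[0, 0], [0, 0]] with rank 0, so corank 2. A Groebner basis of the Jacobian ideal J(f) in C{s,t} is {s^3, s*t^2, 3*s^2 + t^3}; counting standard monomials gives mu = 7. Corank 2; j^3 = s^3 is a perfect cube, so E-series; the 4-jet and mu = 7 give E_7.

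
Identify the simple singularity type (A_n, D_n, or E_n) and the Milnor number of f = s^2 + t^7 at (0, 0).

Type A6, Milnor number mu = 6.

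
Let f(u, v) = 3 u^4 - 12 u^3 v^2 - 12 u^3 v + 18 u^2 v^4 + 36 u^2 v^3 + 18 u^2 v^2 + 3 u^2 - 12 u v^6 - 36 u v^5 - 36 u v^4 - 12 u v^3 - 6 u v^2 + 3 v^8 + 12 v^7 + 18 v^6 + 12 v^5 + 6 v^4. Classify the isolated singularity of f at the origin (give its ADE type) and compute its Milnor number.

Type A3, Milnor number mu = 3.

The Hessian of f at 0 is [[6, 0], [0, 0]] with rank 1, so corank 1. A Groebner basis of the Jacobian ideal J(f) in C{u,v} is {u^2, u*v, -u + v^2}; counting standard monomials gives mu = 3. Corank 1: A-series; mu = 3 gives A_3.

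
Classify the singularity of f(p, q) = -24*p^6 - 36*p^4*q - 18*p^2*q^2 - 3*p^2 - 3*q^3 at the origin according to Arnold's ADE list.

A_{2}

The Hessian of f at 0 has rank 1. Corank 1: A-series; mu = 2 gives A_2.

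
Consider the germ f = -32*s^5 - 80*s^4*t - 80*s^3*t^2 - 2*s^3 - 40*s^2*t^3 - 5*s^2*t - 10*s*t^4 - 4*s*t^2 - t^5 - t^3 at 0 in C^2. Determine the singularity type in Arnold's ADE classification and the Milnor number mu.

Type D_{6}, Milnor number mu = 6.

The Hessian of f at 0 has rank 0. Corank 2; j^3 = -(s + t)^2*(2*s + t) has shape L^2 M (L != M), so D-series; mu = 6 gives D_6.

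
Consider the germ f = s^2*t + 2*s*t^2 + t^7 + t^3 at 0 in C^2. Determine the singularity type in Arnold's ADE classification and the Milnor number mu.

Type D_8, Milnor number mu = 8.

The Hessian of f at 0 has rank 0. Corank 2; j^3 = t*(s + t)^2 has shape L^2 M (L != M), so D-series; mu = 8 gives D_8.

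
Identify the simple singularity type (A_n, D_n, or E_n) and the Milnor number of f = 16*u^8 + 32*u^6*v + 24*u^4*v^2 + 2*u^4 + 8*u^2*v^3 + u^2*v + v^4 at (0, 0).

The Hessian of f at 0 has rank 0. Corank 2; j^3 = u^2*v has shape L^2 M (L != M), so D-series; mu = 5 gives D_5.

Type D_{5}, Milnor number mu = 5.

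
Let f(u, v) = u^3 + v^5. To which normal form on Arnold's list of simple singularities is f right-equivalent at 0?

E_8

The Hessian of f at 0 is [[0, 0], [0, 0]] with rank 0, so corank 2. A Groebner basis of the Jacobian ideal J(f) in C{u,v} is {v^4, u^2}; counting standard monomials gives mu = 8. Corank 2; j^3 = u^3 is a perfect cube, so E-series; the 5-jet and mu = 8 give E_8.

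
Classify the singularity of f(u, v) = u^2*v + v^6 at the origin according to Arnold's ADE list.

D7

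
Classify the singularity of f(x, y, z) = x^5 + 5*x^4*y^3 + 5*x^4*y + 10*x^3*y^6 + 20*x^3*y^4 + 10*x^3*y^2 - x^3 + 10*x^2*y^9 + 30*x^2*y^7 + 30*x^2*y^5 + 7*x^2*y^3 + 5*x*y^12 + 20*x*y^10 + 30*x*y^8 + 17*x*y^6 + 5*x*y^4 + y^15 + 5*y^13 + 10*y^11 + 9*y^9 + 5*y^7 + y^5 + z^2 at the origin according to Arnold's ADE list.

The Hessian of f at 0 is [[0, 0, 0], [0, 0, 0], [0, 0, 2]] with rank 1, so corank 2. A Groebner basis of the Jacobian ideal J(f) in C{x,y,z} is {x^2/2 + x*y^3, -2*x^2 + y^4, x^3, x^2*y, z}; counting standard monomials gives mu = 8. Corank 2; j^3 = -x^3 is a perfect cube, so E-series; the 5-jet and mu = 8 give E_8.

E_8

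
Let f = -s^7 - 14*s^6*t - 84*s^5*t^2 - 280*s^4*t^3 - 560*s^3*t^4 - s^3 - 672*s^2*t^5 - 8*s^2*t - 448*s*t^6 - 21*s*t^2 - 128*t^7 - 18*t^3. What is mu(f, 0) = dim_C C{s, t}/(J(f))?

8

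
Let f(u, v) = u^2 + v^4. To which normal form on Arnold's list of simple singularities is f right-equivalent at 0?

A_{3}

The Hessian of f at 0 has rank 1. Corank 1: A-series; mu = 3 gives A_3.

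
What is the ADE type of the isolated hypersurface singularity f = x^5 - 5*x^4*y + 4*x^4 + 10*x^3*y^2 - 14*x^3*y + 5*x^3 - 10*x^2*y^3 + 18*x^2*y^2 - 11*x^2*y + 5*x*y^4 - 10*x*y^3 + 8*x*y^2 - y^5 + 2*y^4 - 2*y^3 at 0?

D_{4}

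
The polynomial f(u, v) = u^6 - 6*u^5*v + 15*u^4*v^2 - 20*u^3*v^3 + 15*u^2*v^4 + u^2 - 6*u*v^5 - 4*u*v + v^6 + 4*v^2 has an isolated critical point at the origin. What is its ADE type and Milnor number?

Type A5, Milnor number mu = 5.

The Hessian of f at 0 is [[2, -4], [-4, 8]] with rank 1, so corank 1. A Groebner basis of the Jacobian ideal J(f) in C{u,v} is {v^5, u - 2*v}; counting standard monomials gives mu = 5. Corank 1: A-series; mu = 5 gives A_5.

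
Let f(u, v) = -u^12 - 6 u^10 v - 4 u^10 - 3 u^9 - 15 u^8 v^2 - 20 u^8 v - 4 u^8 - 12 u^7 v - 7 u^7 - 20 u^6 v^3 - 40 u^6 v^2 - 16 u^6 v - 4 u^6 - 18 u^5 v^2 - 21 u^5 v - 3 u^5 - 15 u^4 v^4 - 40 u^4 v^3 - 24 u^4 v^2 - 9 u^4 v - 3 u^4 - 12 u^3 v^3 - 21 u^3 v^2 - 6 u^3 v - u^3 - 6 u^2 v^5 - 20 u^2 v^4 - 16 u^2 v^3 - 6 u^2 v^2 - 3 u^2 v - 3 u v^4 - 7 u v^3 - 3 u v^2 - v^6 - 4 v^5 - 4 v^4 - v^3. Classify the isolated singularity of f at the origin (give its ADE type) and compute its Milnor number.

The Hessian of f at 0 is [[0, 0], [0, 0]] with rank 0, so corank 2. A Groebner basis of the Jacobian ideal J(f) in C{u,v} is {-3*u^2/5 - 6*u*v/5 + v^4 - v^3/5 - 3*v^2/5, u^3 + 3*u^2 + 6*u*v + 2*v^3 + 3*v^2, u^2*v - 11*u^2/5 - 22*u*v/5 - 26*v^3/15 - 11*v^2/5, 6*u^2/5 + u*v^2 + 12*u*v/5 + 7*v^3/5 + 6*v^2/5}; counting standard monomials gives mu = 7. Corank 2; j^3 = -(u + v)^3 is a perfect cube, so E-series; the 4-jet and mu = 7 give E_7.

Type E_7, Milnor number mu = 7.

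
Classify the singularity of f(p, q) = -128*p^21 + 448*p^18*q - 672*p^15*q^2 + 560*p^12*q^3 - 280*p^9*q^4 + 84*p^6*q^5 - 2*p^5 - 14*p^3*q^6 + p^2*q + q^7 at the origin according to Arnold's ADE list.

D_{8}

The Hessian of f at 0 has rank 0. Corank 2; j^3 = p^2*q has shape L^2 M (L != M), so D-series; mu = 8 gives D_8.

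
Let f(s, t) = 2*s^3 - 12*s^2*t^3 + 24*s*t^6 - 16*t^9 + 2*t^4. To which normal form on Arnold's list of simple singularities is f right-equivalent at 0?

The Hessian of f at 0 has rank 0. Corank 2; j^3 = 2*s^3 is a perfect cube, so E-series; the 4-jet and mu = 6 give E_6.

E_6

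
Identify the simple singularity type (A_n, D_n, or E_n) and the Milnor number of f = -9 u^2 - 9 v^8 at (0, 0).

Type A7, Milnor number mu = 7.

The Hessian of f at 0 is [[-18, 0], [0, 0]] with rank 1, so corank 1. A Groebner basis of the Jacobian ideal J(f) in C{u,v} is {v^7, u}; counting standard monomials gives mu = 7. Corank 1: A-series; mu = 7 gives A_7.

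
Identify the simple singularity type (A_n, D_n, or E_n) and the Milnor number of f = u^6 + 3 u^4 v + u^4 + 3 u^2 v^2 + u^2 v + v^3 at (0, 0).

Type D_4, Milnor number mu = 4.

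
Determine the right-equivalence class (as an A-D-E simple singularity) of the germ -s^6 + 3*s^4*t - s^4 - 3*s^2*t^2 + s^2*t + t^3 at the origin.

D_{4}

The Hessian of f at 0 has rank 0. Corank 2; j^3 = t*(s^2 + t^2) splits into three distinct lines over C (the quadratic factor has nonzero discriminant), so D_4.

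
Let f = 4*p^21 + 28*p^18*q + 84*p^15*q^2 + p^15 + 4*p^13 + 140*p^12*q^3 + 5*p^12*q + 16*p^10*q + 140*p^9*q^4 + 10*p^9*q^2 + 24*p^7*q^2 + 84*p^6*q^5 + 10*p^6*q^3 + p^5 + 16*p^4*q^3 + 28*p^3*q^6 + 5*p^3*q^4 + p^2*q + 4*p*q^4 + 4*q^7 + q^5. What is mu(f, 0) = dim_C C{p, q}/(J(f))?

6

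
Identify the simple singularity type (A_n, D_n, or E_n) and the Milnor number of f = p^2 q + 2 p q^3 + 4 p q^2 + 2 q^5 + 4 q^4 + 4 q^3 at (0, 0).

Type D_6, Milnor number mu = 6.

The Hessian of f at 0 has rank 0. Corank 2; j^3 = q*(p + 2*q)^2 has shape L^2 M (L != M), so D-series; mu = 6 gives D_6.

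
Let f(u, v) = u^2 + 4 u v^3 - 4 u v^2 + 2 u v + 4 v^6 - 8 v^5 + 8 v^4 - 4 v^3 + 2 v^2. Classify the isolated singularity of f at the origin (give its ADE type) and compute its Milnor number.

Type A_{1}, Milnor number mu = 1.

The Hessian of f at 0 has rank 2. Corank 0: nondegenerate Morse point, so A_1.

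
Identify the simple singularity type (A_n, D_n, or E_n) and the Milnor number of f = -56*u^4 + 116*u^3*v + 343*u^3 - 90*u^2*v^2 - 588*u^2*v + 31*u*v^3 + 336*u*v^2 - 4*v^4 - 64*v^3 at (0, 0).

Type E_{7}, Milnor number mu = 7.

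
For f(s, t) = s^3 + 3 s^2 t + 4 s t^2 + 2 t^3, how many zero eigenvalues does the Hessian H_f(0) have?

2

Hessian at 0 has rank 0.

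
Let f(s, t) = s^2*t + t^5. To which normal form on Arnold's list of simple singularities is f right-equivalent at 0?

The Hessian of f at 0 has rank 0. Corank 2; j^3 = s^2*t has shape L^2 M (L != M), so D-series; mu = 6 gives D_6.

D_{6}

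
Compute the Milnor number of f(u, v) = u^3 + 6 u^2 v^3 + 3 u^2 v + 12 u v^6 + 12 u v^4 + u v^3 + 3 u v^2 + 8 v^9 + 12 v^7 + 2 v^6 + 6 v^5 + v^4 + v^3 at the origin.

The Hessian of f at 0 has rank 0. Corank 2; j^3 = (u + v)^3 is a perfect cube, so E-series; the 4-jet and mu = 7 give E_7.

7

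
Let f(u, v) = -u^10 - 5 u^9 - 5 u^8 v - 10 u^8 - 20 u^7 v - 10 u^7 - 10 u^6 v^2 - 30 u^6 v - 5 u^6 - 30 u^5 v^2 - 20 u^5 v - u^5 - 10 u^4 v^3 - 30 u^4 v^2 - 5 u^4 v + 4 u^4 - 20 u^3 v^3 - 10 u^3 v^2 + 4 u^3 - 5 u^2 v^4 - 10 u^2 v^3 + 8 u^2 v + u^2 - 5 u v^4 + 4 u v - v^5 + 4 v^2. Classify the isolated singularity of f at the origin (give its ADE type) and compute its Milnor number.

Type A4, Milnor number mu = 4.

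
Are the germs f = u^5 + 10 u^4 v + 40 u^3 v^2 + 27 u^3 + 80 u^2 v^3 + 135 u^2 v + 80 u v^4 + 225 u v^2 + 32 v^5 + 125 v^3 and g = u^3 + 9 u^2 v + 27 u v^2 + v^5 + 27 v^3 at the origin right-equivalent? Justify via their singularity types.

Yes.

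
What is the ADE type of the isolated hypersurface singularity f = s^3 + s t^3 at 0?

E_{7}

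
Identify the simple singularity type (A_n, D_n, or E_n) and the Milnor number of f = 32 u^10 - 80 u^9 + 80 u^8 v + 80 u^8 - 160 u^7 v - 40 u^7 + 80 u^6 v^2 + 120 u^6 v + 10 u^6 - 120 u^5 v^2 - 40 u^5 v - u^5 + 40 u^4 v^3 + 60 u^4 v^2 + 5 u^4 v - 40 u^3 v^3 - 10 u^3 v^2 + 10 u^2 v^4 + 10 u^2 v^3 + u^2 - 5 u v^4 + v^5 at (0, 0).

Type A4, Milnor number mu = 4.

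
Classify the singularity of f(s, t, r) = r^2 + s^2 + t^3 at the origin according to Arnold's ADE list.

A2

The Hessian of f at 0 has rank 2. Corank 1: A-series; mu = 2 gives A_2.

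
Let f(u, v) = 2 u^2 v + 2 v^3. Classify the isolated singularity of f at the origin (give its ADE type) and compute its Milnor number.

The Hessian of f at 0 is [[0, 0], [0, 0]] with rank 0, so corank 2. A Groebner basis of the Jacobian ideal J(f) in C{u,v} is {v^3, u^2 + 3*v^2, u*v}; counting standard monomials gives mu = 4. Corank 2; j^3 = 2*v*(u^2 + v^2) splits into three distinct lines over C (the quadratic factor has nonzero discriminant), so D_4.

Type D_{4}, Milnor number mu = 4.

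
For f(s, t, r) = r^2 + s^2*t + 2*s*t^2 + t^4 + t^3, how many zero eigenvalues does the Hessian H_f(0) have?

2

The Hessian at 0 is [[0, 0, 0], [0, 0, 0], [0, 0, 2]] of rank 1; hence corank 2.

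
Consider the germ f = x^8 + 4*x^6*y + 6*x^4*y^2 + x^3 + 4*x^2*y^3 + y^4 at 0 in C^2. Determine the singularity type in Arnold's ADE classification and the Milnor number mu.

Type E_6, Milnor number mu = 6.

The Hessian of f at 0 is [[0, 0], [0, 0]] with rank 0, so corank 2. A Groebner basis of the Jacobian ideal J(f) in C{x,y} is {y^3, x^2}; counting standard monomials gives mu = 6. Corank 2; j^3 = x^3 is a perfect cube, so E-series; the 4-jet and mu = 6 give E_6.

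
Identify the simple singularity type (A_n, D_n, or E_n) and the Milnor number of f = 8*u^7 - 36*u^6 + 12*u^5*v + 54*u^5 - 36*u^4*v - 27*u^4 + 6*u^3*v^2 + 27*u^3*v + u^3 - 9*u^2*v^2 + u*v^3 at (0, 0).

The Hessian of f at 0 has rank 0. Corank 2; j^3 = u^3 is a perfect cube, so E-series; the 4-jet and mu = 7 give E_7.

Type E_{7}, Milnor number mu = 7.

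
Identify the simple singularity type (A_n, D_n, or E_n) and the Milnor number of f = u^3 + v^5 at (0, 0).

Type E8, Milnor number mu = 8.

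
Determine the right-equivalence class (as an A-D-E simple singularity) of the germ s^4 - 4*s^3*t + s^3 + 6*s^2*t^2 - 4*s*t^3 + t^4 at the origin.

The Hessian of f at 0 has rank 0. Corank 2; j^3 = s^3 is a perfect cube, so E-series; the 4-jet and mu = 6 give E_6.

E_6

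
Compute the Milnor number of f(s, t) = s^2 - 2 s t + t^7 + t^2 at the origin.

6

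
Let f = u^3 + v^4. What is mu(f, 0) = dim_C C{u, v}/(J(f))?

6

The Hessian of f at 0 is [[0, 0], [0, 0]] with rank 0, so corank 2. A Groebner basis of the Jacobian ideal J(f) in C{u,v} is {v^3, u^2}; counting standard monomials gives mu = 6. Corank 2; j^3 = u^3 is a perfect cube, so E-series; the 4-jet and mu = 6 give E_6.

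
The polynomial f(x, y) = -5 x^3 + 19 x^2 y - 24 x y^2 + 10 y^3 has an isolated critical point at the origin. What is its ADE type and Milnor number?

The Hessian of f at 0 has rank 0. Corank 2; j^3 = -(x - y)*(5*x^2 - 14*x*y + 10*y^2) splits into three distinct lines over C (the quadratic factor has nonzero discriminant), so D_4.

Type D_4, Milnor number mu = 4.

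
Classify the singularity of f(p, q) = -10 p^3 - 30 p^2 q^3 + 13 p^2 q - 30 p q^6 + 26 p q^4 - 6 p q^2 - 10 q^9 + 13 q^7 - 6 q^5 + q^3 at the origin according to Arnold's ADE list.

D_4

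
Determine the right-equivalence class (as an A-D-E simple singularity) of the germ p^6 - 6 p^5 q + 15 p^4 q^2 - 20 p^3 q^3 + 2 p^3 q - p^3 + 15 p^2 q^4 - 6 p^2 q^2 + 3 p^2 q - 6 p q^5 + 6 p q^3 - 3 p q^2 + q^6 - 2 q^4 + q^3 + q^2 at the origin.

The Hessian of f at 0 has rank 1. Corank 1: A-series; mu = 2 gives A_2.

A2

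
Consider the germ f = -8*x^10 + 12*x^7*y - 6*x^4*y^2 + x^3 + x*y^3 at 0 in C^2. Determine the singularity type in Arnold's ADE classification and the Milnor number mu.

Type E_7, Milnor number mu = 7.

The Hessian of f at 0 has rank 0. Corank 2; j^3 = x^3 is a perfect cube, so E-series; the 4-jet and mu = 7 give E_7.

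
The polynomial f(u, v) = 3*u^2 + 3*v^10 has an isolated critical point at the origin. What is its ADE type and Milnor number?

Type A_9, Milnor number mu = 9.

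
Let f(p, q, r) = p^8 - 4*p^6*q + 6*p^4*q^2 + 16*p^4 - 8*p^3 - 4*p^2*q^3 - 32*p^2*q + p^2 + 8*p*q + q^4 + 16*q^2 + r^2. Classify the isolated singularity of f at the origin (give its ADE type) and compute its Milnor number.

The Hessian of f at 0 is [[2, 8, 0], [8, 32, 0], [0, 0, 2]] with rank 2, so corank 1. A Groebner basis of the Jacobian ideal J(f) in C{p,q,r} is {p^2 - p/4 - q, p*q + p/16 + q/4, -p/64 + q^2 - q/16, r}; counting standard monomials gives mu = 3. Corank 1: A-series; mu = 3 gives A_3.

Type A_{3}, Milnor number mu = 3.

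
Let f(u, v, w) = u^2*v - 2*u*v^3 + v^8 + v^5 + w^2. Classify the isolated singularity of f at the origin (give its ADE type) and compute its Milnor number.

Type D_9, Milnor number mu = 9.

The Hessian of f at 0 has rank 1. Corank 2; j^3 = u^2*v has shape L^2 M (L != M), so D-series; mu = 9 gives D_9.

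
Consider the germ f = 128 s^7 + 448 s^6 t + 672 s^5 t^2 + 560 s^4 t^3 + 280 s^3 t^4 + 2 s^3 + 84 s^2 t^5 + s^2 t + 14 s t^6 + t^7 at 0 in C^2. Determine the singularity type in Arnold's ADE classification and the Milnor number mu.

Type D8, Milnor number mu = 8.

The Hessian of f at 0 has rank 0. Corank 2; j^3 = s^2*(2*s + t) has shape L^2 M (L != M), so D-series; mu = 8 gives D_8.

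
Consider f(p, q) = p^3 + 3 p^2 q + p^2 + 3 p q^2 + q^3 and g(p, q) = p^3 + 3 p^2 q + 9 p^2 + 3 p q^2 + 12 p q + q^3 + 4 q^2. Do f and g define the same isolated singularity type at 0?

Yes.

The Hessian of f at 0 has rank 1. Corank 1: A-series; mu = 2 gives A_2. The Hessian of g at 0 has rank 1. Corank 1: A-series; mu = 2 gives A_2. Both have type A_2, hence right-equivalent.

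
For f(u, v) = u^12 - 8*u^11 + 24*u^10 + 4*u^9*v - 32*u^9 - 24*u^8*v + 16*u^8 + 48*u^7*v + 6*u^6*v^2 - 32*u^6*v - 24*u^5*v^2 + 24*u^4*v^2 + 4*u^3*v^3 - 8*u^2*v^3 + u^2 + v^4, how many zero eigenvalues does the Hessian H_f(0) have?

1

Hessian at 0 has rank 1.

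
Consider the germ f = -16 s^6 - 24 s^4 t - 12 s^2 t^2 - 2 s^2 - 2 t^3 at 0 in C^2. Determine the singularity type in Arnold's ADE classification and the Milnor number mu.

Type A_{2}, Milnor number mu = 2.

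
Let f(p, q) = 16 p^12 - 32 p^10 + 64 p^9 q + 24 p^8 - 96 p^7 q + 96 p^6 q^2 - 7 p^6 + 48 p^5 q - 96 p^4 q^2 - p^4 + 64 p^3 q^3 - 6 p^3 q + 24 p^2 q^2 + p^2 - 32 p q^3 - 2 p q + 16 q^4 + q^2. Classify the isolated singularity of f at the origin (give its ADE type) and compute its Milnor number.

The Hessian of f at 0 has rank 1. Corank 1: A-series; mu = 3 gives A_3.

Type A_3, Milnor number mu = 3.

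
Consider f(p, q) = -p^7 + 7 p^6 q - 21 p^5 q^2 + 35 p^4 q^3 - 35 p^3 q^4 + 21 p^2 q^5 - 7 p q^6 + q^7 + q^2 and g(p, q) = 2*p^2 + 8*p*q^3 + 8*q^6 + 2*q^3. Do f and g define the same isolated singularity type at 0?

No.

The Hessian of f at 0 is [[0, 0], [0, 2]] with rank 1, so corank 1. A Groebner basis of the Jacobian ideal J(f) in C{p,q} is {p^6, q}; counting standard monomials gives mu = 6. Corank 1: A-series; mu = 6 gives A_6. The Hessian of g at 0 is [[4, 0], [0, 0]] with rank 1, so corank 1. A Groebner basis of the Jacobian ideal J(g) in C{p,q} is {q^2, p}; counting standard monomials gives mu = 2. Corank 1: A-series; mu = 2 gives A_2. f is A_6 but g is A_2, hence not right-equivalent.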